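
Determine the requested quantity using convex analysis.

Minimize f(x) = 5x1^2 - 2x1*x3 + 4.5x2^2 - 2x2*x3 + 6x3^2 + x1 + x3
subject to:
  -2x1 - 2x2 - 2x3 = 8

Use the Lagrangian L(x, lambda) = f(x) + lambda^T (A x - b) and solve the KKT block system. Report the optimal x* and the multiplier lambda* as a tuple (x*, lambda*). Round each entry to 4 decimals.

Form the Lagrangian:
  L(x, lambda) = (1/2) x^T Q x + c^T x + lambda^T (A x - b)
Stationarity (grad_x L = 0): Q x + c + A^T lambda = 0.
Primal feasibility: A x = b.

This gives the KKT block system:
  [ Q   A^T ] [ x     ]   [-c ]
  [ A    0  ] [ lambda ] = [ b ]

Solving the linear system:
  x*      = (-1.3198, -1.3553, -1.3249)
  lambda* = (-4.7741)
  f(x*)   = 17.7741

x* = (-1.3198, -1.3553, -1.3249), lambda* = (-4.7741)


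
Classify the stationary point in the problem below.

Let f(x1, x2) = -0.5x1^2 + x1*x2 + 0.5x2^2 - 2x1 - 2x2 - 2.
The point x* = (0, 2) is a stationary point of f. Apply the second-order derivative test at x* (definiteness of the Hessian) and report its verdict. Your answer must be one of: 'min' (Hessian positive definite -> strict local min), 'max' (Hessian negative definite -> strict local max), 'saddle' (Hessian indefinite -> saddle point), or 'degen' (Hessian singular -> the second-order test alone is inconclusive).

Compute the Hessian H = grad^2 f:
  H = [[-1, 1], [1, 1]]
Verify stationarity: grad f(x*) = H x* + g = (0, 0).
Eigenvalues of H: -1.4142, 1.4142.
Eigenvalues have mixed signs, so H is indefinite -> x* is a saddle point.

saddle


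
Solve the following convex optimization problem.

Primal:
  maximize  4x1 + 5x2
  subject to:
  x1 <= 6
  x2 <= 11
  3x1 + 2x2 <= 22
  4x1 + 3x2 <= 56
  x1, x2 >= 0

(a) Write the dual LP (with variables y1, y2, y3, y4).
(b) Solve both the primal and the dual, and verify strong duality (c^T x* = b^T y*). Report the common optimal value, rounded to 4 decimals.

The standard primal-dual pair for 'max c^T x s.t. A x <= b, x >= 0' is:
  Dual:  min b^T y  s.t.  A^T y >= c,  y >= 0.

So the dual LP is:
  minimize  6y1 + 11y2 + 22y3 + 56y4
  subject to:
    y1 + 3y3 + 4y4 >= 4
    y2 + 2y3 + 3y4 >= 5
    y1, y2, y3, y4 >= 0

Solving the primal: x* = (0, 11).
  primal value c^T x* = 55.
Solving the dual: y* = (0, 2.3333, 1.3333, 0).
  dual value b^T y* = 55.
Strong duality: c^T x* = b^T y*. Confirmed.

55


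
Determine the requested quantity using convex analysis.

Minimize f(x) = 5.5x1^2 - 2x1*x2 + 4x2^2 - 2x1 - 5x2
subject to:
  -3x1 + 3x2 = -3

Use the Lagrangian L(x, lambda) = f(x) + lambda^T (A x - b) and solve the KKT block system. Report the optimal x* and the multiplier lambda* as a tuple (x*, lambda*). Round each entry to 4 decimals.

Form the Lagrangian:
  L(x, lambda) = (1/2) x^T Q x + c^T x + lambda^T (A x - b)
Stationarity (grad_x L = 0): Q x + c + A^T lambda = 0.
Primal feasibility: A x = b.

This gives the KKT block system:
  [ Q   A^T ] [ x     ]   [-c ]
  [ A    0  ] [ lambda ] = [ b ]

Solving the linear system:
  x*      = (0.8667, -0.1333)
  lambda* = (2.6)
  f(x*)   = 3.3667

x* = (0.8667, -0.1333), lambda* = (2.6)


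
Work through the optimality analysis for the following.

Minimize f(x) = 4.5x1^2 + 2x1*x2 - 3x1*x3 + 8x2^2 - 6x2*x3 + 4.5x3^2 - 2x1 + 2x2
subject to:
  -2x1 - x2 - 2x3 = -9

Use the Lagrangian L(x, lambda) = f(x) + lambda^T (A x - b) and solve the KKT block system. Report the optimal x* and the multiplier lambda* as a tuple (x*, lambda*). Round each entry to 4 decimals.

Form the Lagrangian:
  L(x, lambda) = (1/2) x^T Q x + c^T x + lambda^T (A x - b)
Stationarity (grad_x L = 0): Q x + c + A^T lambda = 0.
Primal feasibility: A x = b.

This gives the KKT block system:
  [ Q   A^T ] [ x     ]   [-c ]
  [ A    0  ] [ lambda ] = [ b ]

Solving the linear system:
  x*      = (1.8769, 0.7824, 2.2319)
  lambda* = (4.8808)
  f(x*)   = 20.8692

x* = (1.8769, 0.7824, 2.2319), lambda* = (4.8808)


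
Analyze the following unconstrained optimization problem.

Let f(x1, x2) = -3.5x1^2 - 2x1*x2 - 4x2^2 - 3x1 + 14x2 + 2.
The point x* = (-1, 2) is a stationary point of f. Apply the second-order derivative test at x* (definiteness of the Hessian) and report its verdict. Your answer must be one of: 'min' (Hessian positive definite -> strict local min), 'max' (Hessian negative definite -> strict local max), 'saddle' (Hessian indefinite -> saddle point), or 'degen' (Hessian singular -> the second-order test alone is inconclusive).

Compute the Hessian H = grad^2 f:
  H = [[-7, -2], [-2, -8]]
Verify stationarity: grad f(x*) = H x* + g = (0, 0).
Eigenvalues of H: -9.5616, -5.4384.
Both eigenvalues < 0, so H is negative definite -> x* is a strict local max.

max


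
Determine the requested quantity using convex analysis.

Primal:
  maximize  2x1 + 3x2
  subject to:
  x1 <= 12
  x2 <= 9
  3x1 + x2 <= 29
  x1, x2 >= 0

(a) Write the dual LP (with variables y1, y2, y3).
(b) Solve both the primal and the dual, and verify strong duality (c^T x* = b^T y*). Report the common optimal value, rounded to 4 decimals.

The standard primal-dual pair for 'max c^T x s.t. A x <= b, x >= 0' is:
  Dual:  min b^T y  s.t.  A^T y >= c,  y >= 0.

So the dual LP is:
  minimize  12y1 + 9y2 + 29y3
  subject to:
    y1 + 3y3 >= 2
    y2 + y3 >= 3
    y1, y2, y3 >= 0

Solving the primal: x* = (6.6667, 9).
  primal value c^T x* = 40.3333.
Solving the dual: y* = (0, 2.3333, 0.6667).
  dual value b^T y* = 40.3333.
Strong duality: c^T x* = b^T y*. Confirmed.

40.3333


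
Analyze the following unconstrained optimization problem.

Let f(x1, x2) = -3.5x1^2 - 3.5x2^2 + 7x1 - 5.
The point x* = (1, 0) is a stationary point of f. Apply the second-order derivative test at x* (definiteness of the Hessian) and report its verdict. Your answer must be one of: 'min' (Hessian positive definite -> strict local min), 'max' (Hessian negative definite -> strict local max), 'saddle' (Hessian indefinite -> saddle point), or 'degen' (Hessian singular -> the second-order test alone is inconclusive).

Compute the Hessian H = grad^2 f:
  H = [[-7, 0], [0, -7]]
Verify stationarity: grad f(x*) = H x* + g = (0, 0).
Eigenvalues of H: -7, -7.
Both eigenvalues < 0, so H is negative definite -> x* is a strict local max.

max


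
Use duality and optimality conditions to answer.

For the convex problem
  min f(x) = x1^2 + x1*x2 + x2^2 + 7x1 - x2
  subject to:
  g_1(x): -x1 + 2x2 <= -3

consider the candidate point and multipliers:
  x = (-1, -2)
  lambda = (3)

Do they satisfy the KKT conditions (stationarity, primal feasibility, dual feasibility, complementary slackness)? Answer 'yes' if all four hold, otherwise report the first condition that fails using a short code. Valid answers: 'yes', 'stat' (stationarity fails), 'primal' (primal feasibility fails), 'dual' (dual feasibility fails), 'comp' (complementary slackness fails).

Gradient of f: grad f(x) = Q x + c = (3, -6)
Constraint values g_i(x) = a_i^T x - b_i:
  g_1((-1, -2)) = 0
Stationarity residual: grad f(x) + sum_i lambda_i a_i = (0, 0)
  -> stationarity OK
Primal feasibility (all g_i <= 0): OK
Dual feasibility (all lambda_i >= 0): OK
Complementary slackness (lambda_i * g_i(x) = 0 for all i): OK

Verdict: yes, KKT holds.

yes


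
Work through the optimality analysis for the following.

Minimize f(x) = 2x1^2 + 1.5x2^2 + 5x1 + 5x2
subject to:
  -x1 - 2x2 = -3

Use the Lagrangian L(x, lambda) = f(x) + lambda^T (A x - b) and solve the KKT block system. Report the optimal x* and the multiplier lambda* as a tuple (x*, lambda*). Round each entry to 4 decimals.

Form the Lagrangian:
  L(x, lambda) = (1/2) x^T Q x + c^T x + lambda^T (A x - b)
Stationarity (grad_x L = 0): Q x + c + A^T lambda = 0.
Primal feasibility: A x = b.

This gives the KKT block system:
  [ Q   A^T ] [ x     ]   [-c ]
  [ A    0  ] [ lambda ] = [ b ]

Solving the linear system:
  x*      = (-0.0526, 1.5263)
  lambda* = (4.7895)
  f(x*)   = 10.8684

x* = (-0.0526, 1.5263), lambda* = (4.7895)


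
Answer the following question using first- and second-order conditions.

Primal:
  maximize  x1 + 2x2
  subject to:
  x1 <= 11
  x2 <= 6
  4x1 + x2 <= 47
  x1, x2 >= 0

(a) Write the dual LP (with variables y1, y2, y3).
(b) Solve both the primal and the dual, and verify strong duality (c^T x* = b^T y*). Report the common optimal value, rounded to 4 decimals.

The standard primal-dual pair for 'max c^T x s.t. A x <= b, x >= 0' is:
  Dual:  min b^T y  s.t.  A^T y >= c,  y >= 0.

So the dual LP is:
  minimize  11y1 + 6y2 + 47y3
  subject to:
    y1 + 4y3 >= 1
    y2 + y3 >= 2
    y1, y2, y3 >= 0

Solving the primal: x* = (10.25, 6).
  primal value c^T x* = 22.25.
Solving the dual: y* = (0, 1.75, 0.25).
  dual value b^T y* = 22.25.
Strong duality: c^T x* = b^T y*. Confirmed.

22.25


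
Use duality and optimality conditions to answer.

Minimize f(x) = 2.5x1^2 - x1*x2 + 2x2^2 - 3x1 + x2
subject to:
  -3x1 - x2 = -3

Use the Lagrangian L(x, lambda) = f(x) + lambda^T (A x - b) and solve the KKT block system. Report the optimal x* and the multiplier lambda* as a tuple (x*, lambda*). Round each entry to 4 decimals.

Form the Lagrangian:
  L(x, lambda) = (1/2) x^T Q x + c^T x + lambda^T (A x - b)
Stationarity (grad_x L = 0): Q x + c + A^T lambda = 0.
Primal feasibility: A x = b.

This gives the KKT block system:
  [ Q   A^T ] [ x     ]   [-c ]
  [ A    0  ] [ lambda ] = [ b ]

Solving the linear system:
  x*      = (0.9574, 0.1277)
  lambda* = (0.5532)
  f(x*)   = -0.5426

x* = (0.9574, 0.1277), lambda* = (0.5532)


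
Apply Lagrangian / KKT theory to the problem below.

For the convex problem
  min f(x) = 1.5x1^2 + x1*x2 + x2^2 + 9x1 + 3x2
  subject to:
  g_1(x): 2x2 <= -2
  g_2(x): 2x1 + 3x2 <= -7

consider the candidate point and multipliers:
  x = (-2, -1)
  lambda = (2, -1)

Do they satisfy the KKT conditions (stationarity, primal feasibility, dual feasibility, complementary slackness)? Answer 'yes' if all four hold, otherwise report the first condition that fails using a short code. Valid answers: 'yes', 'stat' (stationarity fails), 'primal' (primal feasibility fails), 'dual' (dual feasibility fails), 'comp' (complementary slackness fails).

Gradient of f: grad f(x) = Q x + c = (2, -1)
Constraint values g_i(x) = a_i^T x - b_i:
  g_1((-2, -1)) = 0
  g_2((-2, -1)) = 0
Stationarity residual: grad f(x) + sum_i lambda_i a_i = (0, 0)
  -> stationarity OK
Primal feasibility (all g_i <= 0): OK
Dual feasibility (all lambda_i >= 0): FAILS
Complementary slackness (lambda_i * g_i(x) = 0 for all i): OK

Verdict: the first failing condition is dual_feasibility -> dual.

dual


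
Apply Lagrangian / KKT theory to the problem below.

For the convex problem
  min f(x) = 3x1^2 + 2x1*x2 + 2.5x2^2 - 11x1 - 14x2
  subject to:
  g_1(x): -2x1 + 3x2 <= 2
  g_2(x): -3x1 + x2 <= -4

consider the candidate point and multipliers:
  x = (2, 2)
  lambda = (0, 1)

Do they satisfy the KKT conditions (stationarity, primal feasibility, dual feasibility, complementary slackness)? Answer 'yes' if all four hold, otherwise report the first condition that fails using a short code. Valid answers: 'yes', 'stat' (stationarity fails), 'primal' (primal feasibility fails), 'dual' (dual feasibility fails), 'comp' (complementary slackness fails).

Gradient of f: grad f(x) = Q x + c = (5, 0)
Constraint values g_i(x) = a_i^T x - b_i:
  g_1((2, 2)) = 0
  g_2((2, 2)) = 0
Stationarity residual: grad f(x) + sum_i lambda_i a_i = (2, 1)
  -> stationarity FAILS
Primal feasibility (all g_i <= 0): OK
Dual feasibility (all lambda_i >= 0): OK
Complementary slackness (lambda_i * g_i(x) = 0 for all i): OK

Verdict: the first failing condition is stationarity -> stat.

stat


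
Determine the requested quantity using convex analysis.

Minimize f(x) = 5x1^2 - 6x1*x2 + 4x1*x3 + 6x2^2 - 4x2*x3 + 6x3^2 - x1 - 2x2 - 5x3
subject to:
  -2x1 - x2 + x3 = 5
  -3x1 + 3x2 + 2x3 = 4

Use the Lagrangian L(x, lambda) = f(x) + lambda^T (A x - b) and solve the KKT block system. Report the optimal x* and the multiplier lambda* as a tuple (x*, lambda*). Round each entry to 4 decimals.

Form the Lagrangian:
  L(x, lambda) = (1/2) x^T Q x + c^T x + lambda^T (A x - b)
Stationarity (grad_x L = 0): Q x + c + A^T lambda = 0.
Primal feasibility: A x = b.

This gives the KKT block system:
  [ Q   A^T ] [ x     ]   [-c ]
  [ A    0  ] [ lambda ] = [ b ]

Solving the linear system:
  x*      = (-1.5852, -0.883, 0.9467)
  lambda* = (-4.8795, 0.664)
  f(x*)   = 10.1796

x* = (-1.5852, -0.883, 0.9467), lambda* = (-4.8795, 0.664)


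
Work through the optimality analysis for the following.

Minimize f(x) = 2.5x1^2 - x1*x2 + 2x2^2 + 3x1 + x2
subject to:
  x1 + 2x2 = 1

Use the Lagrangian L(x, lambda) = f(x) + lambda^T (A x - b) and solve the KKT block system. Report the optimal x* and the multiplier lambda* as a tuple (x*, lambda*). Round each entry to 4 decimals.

Form the Lagrangian:
  L(x, lambda) = (1/2) x^T Q x + c^T x + lambda^T (A x - b)
Stationarity (grad_x L = 0): Q x + c + A^T lambda = 0.
Primal feasibility: A x = b.

This gives the KKT block system:
  [ Q   A^T ] [ x     ]   [-c ]
  [ A    0  ] [ lambda ] = [ b ]

Solving the linear system:
  x*      = (-0.1429, 0.5714)
  lambda* = (-1.7143)
  f(x*)   = 0.9286

x* = (-0.1429, 0.5714), lambda* = (-1.7143)


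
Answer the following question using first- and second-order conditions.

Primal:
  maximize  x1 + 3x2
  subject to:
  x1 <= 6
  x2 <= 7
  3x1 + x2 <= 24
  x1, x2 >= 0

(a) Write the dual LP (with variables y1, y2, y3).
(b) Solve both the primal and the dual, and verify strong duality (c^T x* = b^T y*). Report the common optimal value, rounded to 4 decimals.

The standard primal-dual pair for 'max c^T x s.t. A x <= b, x >= 0' is:
  Dual:  min b^T y  s.t.  A^T y >= c,  y >= 0.

So the dual LP is:
  minimize  6y1 + 7y2 + 24y3
  subject to:
    y1 + 3y3 >= 1
    y2 + y3 >= 3
    y1, y2, y3 >= 0

Solving the primal: x* = (5.6667, 7).
  primal value c^T x* = 26.6667.
Solving the dual: y* = (0, 2.6667, 0.3333).
  dual value b^T y* = 26.6667.
Strong duality: c^T x* = b^T y*. Confirmed.

26.6667


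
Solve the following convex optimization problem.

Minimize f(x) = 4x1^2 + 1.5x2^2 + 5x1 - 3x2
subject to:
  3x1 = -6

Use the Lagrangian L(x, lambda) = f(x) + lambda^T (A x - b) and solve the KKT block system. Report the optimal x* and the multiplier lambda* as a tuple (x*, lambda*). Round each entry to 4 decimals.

Form the Lagrangian:
  L(x, lambda) = (1/2) x^T Q x + c^T x + lambda^T (A x - b)
Stationarity (grad_x L = 0): Q x + c + A^T lambda = 0.
Primal feasibility: A x = b.

This gives the KKT block system:
  [ Q   A^T ] [ x     ]   [-c ]
  [ A    0  ] [ lambda ] = [ b ]

Solving the linear system:
  x*      = (-2, 1)
  lambda* = (3.6667)
  f(x*)   = 4.5

x* = (-2, 1), lambda* = (3.6667)


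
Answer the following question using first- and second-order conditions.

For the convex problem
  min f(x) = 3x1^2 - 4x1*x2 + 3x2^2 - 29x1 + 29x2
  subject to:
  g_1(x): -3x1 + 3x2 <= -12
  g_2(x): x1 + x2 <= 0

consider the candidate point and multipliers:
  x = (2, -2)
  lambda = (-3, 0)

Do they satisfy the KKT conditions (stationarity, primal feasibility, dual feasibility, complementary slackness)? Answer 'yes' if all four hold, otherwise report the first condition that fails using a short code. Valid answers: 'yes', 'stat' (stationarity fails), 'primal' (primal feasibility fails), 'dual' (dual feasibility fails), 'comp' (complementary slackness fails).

Gradient of f: grad f(x) = Q x + c = (-9, 9)
Constraint values g_i(x) = a_i^T x - b_i:
  g_1((2, -2)) = 0
  g_2((2, -2)) = 0
Stationarity residual: grad f(x) + sum_i lambda_i a_i = (0, 0)
  -> stationarity OK
Primal feasibility (all g_i <= 0): OK
Dual feasibility (all lambda_i >= 0): FAILS
Complementary slackness (lambda_i * g_i(x) = 0 for all i): OK

Verdict: the first failing condition is dual_feasibility -> dual.

dual


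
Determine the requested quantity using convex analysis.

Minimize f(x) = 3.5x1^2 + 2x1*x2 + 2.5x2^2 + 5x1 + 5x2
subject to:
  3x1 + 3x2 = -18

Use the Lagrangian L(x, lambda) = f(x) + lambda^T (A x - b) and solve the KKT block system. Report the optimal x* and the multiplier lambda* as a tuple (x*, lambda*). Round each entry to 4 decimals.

Form the Lagrangian:
  L(x, lambda) = (1/2) x^T Q x + c^T x + lambda^T (A x - b)
Stationarity (grad_x L = 0): Q x + c + A^T lambda = 0.
Primal feasibility: A x = b.

This gives the KKT block system:
  [ Q   A^T ] [ x     ]   [-c ]
  [ A    0  ] [ lambda ] = [ b ]

Solving the linear system:
  x*      = (-2.25, -3.75)
  lambda* = (6.0833)
  f(x*)   = 39.75

x* = (-2.25, -3.75), lambda* = (6.0833)


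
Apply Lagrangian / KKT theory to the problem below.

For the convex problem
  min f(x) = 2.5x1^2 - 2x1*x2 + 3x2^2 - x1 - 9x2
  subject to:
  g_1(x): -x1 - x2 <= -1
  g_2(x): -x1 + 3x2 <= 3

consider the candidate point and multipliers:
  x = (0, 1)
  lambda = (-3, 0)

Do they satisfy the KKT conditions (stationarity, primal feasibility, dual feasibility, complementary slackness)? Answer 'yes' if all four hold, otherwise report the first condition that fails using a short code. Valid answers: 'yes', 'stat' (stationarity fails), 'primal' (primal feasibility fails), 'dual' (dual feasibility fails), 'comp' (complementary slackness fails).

Gradient of f: grad f(x) = Q x + c = (-3, -3)
Constraint values g_i(x) = a_i^T x - b_i:
  g_1((0, 1)) = 0
  g_2((0, 1)) = 0
Stationarity residual: grad f(x) + sum_i lambda_i a_i = (0, 0)
  -> stationarity OK
Primal feasibility (all g_i <= 0): OK
Dual feasibility (all lambda_i >= 0): FAILS
Complementary slackness (lambda_i * g_i(x) = 0 for all i): OK

Verdict: the first failing condition is dual_feasibility -> dual.

dual


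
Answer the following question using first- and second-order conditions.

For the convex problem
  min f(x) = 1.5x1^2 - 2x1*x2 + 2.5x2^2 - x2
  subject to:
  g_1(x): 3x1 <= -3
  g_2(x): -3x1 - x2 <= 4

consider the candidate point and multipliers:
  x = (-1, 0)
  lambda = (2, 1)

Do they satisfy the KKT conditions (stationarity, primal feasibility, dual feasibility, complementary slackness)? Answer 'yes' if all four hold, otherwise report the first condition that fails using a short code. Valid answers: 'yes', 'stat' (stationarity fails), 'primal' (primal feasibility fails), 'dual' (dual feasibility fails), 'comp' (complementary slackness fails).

Gradient of f: grad f(x) = Q x + c = (-3, 1)
Constraint values g_i(x) = a_i^T x - b_i:
  g_1((-1, 0)) = 0
  g_2((-1, 0)) = -1
Stationarity residual: grad f(x) + sum_i lambda_i a_i = (0, 0)
  -> stationarity OK
Primal feasibility (all g_i <= 0): OK
Dual feasibility (all lambda_i >= 0): OK
Complementary slackness (lambda_i * g_i(x) = 0 for all i): FAILS

Verdict: the first failing condition is complementary_slackness -> comp.

comp


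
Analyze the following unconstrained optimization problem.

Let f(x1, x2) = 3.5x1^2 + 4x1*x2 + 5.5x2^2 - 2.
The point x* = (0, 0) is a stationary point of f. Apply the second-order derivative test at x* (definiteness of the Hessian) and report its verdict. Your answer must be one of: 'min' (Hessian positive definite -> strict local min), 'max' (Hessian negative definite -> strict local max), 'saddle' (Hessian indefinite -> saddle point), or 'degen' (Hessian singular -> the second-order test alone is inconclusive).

Compute the Hessian H = grad^2 f:
  H = [[7, 4], [4, 11]]
Verify stationarity: grad f(x*) = H x* + g = (0, 0).
Eigenvalues of H: 4.5279, 13.4721.
Both eigenvalues > 0, so H is positive definite -> x* is a strict local min.

min


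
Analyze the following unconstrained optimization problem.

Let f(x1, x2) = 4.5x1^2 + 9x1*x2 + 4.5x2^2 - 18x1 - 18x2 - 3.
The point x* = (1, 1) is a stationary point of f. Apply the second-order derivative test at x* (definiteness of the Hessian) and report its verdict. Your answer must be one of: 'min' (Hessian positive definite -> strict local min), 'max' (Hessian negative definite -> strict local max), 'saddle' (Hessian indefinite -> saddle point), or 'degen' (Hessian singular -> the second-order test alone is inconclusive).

Compute the Hessian H = grad^2 f:
  H = [[9, 9], [9, 9]]
Verify stationarity: grad f(x*) = H x* + g = (0, 0).
Eigenvalues of H: 0, 18.
H has a zero eigenvalue (singular; positive semidefinite but not definite), so H is neither positive definite, negative definite, nor indefinite. The second-order test alone is inconclusive -> degen.
(Indeed, f is constant along the null direction of H through x*, so x* is not a strict local extremum.)

degen


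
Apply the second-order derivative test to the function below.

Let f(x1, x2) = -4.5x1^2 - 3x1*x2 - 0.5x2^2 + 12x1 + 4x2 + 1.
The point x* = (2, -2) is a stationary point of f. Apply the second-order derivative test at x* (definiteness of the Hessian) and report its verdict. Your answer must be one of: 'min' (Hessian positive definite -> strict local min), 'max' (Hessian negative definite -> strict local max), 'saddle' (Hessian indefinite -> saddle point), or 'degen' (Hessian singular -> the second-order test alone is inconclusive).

Compute the Hessian H = grad^2 f:
  H = [[-9, -3], [-3, -1]]
Verify stationarity: grad f(x*) = H x* + g = (0, 0).
Eigenvalues of H: -10, 0.
H has a zero eigenvalue (singular; negative semidefinite but not definite), so H is neither positive definite, negative definite, nor indefinite. The second-order test alone is inconclusive -> degen.
(Indeed, f is constant along the null direction of H through x*, so x* is not a strict local extremum.)

degen


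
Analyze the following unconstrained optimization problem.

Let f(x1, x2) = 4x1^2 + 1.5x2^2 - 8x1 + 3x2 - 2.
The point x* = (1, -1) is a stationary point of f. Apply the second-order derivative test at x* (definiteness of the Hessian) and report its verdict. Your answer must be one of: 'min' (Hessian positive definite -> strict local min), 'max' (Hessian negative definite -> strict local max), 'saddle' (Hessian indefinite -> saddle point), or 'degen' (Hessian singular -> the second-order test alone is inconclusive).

Compute the Hessian H = grad^2 f:
  H = [[8, 0], [0, 3]]
Verify stationarity: grad f(x*) = H x* + g = (0, 0).
Eigenvalues of H: 3, 8.
Both eigenvalues > 0, so H is positive definite -> x* is a strict local min.

min


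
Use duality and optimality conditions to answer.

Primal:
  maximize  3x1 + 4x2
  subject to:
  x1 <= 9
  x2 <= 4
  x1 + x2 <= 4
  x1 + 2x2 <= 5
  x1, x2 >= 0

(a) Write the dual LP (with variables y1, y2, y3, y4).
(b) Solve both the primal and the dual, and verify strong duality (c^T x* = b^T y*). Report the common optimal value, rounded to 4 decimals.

The standard primal-dual pair for 'max c^T x s.t. A x <= b, x >= 0' is:
  Dual:  min b^T y  s.t.  A^T y >= c,  y >= 0.

So the dual LP is:
  minimize  9y1 + 4y2 + 4y3 + 5y4
  subject to:
    y1 + y3 + y4 >= 3
    y2 + y3 + 2y4 >= 4
    y1, y2, y3, y4 >= 0

Solving the primal: x* = (3, 1).
  primal value c^T x* = 13.
Solving the dual: y* = (0, 0, 2, 1).
  dual value b^T y* = 13.
Strong duality: c^T x* = b^T y*. Confirmed.

13


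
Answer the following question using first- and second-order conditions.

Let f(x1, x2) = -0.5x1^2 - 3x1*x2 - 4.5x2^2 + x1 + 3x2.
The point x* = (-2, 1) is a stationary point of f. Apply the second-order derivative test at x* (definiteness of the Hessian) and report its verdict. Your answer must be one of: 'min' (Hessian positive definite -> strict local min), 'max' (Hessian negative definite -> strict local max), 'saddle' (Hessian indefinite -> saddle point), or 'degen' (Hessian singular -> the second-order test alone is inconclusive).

Compute the Hessian H = grad^2 f:
  H = [[-1, -3], [-3, -9]]
Verify stationarity: grad f(x*) = H x* + g = (0, 0).
Eigenvalues of H: -10, 0.
H has a zero eigenvalue (singular; negative semidefinite but not definite), so H is neither positive definite, negative definite, nor indefinite. The second-order test alone is inconclusive -> degen.
(Indeed, f is constant along the null direction of H through x*, so x* is not a strict local extremum.)

degen


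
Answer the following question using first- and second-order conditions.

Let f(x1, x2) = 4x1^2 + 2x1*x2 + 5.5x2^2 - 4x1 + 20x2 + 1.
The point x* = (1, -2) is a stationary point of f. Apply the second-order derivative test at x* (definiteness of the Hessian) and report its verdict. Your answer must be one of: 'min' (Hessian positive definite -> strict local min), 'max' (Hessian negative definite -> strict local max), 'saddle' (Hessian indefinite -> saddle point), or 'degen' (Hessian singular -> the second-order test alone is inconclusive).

Compute the Hessian H = grad^2 f:
  H = [[8, 2], [2, 11]]
Verify stationarity: grad f(x*) = H x* + g = (0, 0).
Eigenvalues of H: 7, 12.
Both eigenvalues > 0, so H is positive definite -> x* is a strict local min.

min


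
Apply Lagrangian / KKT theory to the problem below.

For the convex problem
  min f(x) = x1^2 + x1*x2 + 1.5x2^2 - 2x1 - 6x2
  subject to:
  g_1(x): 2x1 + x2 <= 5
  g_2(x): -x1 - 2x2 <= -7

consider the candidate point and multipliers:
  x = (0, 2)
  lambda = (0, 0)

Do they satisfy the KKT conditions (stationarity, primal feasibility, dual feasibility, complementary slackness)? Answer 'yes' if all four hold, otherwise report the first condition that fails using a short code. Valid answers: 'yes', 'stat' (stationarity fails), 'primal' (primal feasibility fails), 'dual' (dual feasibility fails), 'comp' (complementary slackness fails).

Gradient of f: grad f(x) = Q x + c = (0, 0)
Constraint values g_i(x) = a_i^T x - b_i:
  g_1((0, 2)) = -3
  g_2((0, 2)) = 3
Stationarity residual: grad f(x) + sum_i lambda_i a_i = (0, 0)
  -> stationarity OK
Primal feasibility (all g_i <= 0): FAILS
Dual feasibility (all lambda_i >= 0): OK
Complementary slackness (lambda_i * g_i(x) = 0 for all i): OK

Verdict: the first failing condition is primal_feasibility -> primal.

primal


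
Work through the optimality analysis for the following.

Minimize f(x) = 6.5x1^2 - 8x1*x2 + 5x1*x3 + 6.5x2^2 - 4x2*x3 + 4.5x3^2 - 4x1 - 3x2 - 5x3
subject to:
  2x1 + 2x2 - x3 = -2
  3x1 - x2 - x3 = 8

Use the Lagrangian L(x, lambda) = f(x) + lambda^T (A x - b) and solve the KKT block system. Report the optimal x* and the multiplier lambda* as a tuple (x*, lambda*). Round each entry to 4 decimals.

Form the Lagrangian:
  L(x, lambda) = (1/2) x^T Q x + c^T x + lambda^T (A x - b)
Stationarity (grad_x L = 0): Q x + c + A^T lambda = 0.
Primal feasibility: A x = b.

This gives the KKT block system:
  [ Q   A^T ] [ x     ]   [-c ]
  [ A    0  ] [ lambda ] = [ b ]

Solving the linear system:
  x*      = (1.0755, -2.9748, -1.7986)
  lambda* = (13.0576, -16.9676)
  f(x*)   = 87.7356

x* = (1.0755, -2.9748, -1.7986), lambda* = (13.0576, -16.9676)


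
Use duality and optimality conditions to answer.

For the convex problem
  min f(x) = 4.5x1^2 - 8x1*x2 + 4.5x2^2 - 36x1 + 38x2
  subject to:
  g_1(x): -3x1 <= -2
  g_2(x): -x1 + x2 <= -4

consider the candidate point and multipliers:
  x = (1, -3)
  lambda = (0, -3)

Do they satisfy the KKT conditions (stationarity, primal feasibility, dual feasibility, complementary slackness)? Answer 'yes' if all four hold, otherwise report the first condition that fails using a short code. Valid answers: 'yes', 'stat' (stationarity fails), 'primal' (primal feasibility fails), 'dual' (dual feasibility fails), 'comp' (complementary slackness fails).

Gradient of f: grad f(x) = Q x + c = (-3, 3)
Constraint values g_i(x) = a_i^T x - b_i:
  g_1((1, -3)) = -1
  g_2((1, -3)) = 0
Stationarity residual: grad f(x) + sum_i lambda_i a_i = (0, 0)
  -> stationarity OK
Primal feasibility (all g_i <= 0): OK
Dual feasibility (all lambda_i >= 0): FAILS
Complementary slackness (lambda_i * g_i(x) = 0 for all i): OK

Verdict: the first failing condition is dual_feasibility -> dual.

dual


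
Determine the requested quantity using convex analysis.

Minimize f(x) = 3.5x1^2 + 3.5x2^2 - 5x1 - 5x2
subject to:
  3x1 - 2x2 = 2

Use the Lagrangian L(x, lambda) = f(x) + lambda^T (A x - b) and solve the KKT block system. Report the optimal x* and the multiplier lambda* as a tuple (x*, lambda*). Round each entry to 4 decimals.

Form the Lagrangian:
  L(x, lambda) = (1/2) x^T Q x + c^T x + lambda^T (A x - b)
Stationarity (grad_x L = 0): Q x + c + A^T lambda = 0.
Primal feasibility: A x = b.

This gives the KKT block system:
  [ Q   A^T ] [ x     ]   [-c ]
  [ A    0  ] [ lambda ] = [ b ]

Solving the linear system:
  x*      = (1.011, 0.5165)
  lambda* = (-0.6923)
  f(x*)   = -3.1264

x* = (1.011, 0.5165), lambda* = (-0.6923)


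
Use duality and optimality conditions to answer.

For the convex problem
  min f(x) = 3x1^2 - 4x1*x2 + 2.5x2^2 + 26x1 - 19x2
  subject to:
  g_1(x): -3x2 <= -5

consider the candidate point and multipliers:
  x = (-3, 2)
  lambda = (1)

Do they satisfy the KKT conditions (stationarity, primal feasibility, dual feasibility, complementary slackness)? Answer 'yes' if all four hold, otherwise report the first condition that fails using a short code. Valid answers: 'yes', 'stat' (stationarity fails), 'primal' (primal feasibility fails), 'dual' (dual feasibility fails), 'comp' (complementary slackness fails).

Gradient of f: grad f(x) = Q x + c = (0, 3)
Constraint values g_i(x) = a_i^T x - b_i:
  g_1((-3, 2)) = -1
Stationarity residual: grad f(x) + sum_i lambda_i a_i = (0, 0)
  -> stationarity OK
Primal feasibility (all g_i <= 0): OK
Dual feasibility (all lambda_i >= 0): OK
Complementary slackness (lambda_i * g_i(x) = 0 for all i): FAILS

Verdict: the first failing condition is complementary_slackness -> comp.

comp


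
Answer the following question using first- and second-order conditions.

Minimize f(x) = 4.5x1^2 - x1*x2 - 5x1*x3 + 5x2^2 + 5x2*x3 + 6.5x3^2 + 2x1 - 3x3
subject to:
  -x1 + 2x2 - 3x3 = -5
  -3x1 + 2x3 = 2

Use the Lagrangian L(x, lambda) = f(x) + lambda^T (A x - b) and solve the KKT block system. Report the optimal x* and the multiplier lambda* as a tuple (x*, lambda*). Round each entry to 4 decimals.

Form the Lagrangian:
  L(x, lambda) = (1/2) x^T Q x + c^T x + lambda^T (A x - b)
Stationarity (grad_x L = 0): Q x + c + A^T lambda = 0.
Primal feasibility: A x = b.

This gives the KKT block system:
  [ Q   A^T ] [ x     ]   [-c ]
  [ A    0  ] [ lambda ] = [ b ]

Solving the linear system:
  x*      = (0.0613, -0.8315, 1.0919)
  lambda* = (1.4582, -1.1783)
  f(x*)   = 3.2472

x* = (0.0613, -0.8315, 1.0919), lambda* = (1.4582, -1.1783)


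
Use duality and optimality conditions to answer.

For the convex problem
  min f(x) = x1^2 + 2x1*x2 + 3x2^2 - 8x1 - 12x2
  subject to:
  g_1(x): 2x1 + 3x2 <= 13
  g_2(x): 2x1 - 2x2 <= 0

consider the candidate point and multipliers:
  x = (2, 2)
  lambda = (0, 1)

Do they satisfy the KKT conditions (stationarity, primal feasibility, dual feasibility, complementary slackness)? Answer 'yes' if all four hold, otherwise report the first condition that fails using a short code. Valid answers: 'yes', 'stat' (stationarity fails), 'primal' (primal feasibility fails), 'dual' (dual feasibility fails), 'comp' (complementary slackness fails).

Gradient of f: grad f(x) = Q x + c = (0, 4)
Constraint values g_i(x) = a_i^T x - b_i:
  g_1((2, 2)) = -3
  g_2((2, 2)) = 0
Stationarity residual: grad f(x) + sum_i lambda_i a_i = (2, 2)
  -> stationarity FAILS
Primal feasibility (all g_i <= 0): OK
Dual feasibility (all lambda_i >= 0): OK
Complementary slackness (lambda_i * g_i(x) = 0 for all i): OK

Verdict: the first failing condition is stationarity -> stat.

stat


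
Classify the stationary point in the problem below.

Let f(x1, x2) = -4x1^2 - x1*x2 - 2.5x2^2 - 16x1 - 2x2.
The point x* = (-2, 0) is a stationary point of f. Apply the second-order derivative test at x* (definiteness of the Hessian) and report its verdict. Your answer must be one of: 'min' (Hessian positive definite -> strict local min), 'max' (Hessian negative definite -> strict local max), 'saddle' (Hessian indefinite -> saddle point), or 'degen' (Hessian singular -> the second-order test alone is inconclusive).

Compute the Hessian H = grad^2 f:
  H = [[-8, -1], [-1, -5]]
Verify stationarity: grad f(x*) = H x* + g = (0, 0).
Eigenvalues of H: -8.3028, -4.6972.
Both eigenvalues < 0, so H is negative definite -> x* is a strict local max.

max


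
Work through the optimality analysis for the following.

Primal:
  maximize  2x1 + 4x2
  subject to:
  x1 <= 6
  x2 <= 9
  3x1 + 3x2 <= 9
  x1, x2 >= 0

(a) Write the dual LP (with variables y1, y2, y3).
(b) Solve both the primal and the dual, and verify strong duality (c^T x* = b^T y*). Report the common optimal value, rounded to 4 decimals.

The standard primal-dual pair for 'max c^T x s.t. A x <= b, x >= 0' is:
  Dual:  min b^T y  s.t.  A^T y >= c,  y >= 0.

So the dual LP is:
  minimize  6y1 + 9y2 + 9y3
  subject to:
    y1 + 3y3 >= 2
    y2 + 3y3 >= 4
    y1, y2, y3 >= 0

Solving the primal: x* = (0, 3).
  primal value c^T x* = 12.
Solving the dual: y* = (0, 0, 1.3333).
  dual value b^T y* = 12.
Strong duality: c^T x* = b^T y*. Confirmed.

12


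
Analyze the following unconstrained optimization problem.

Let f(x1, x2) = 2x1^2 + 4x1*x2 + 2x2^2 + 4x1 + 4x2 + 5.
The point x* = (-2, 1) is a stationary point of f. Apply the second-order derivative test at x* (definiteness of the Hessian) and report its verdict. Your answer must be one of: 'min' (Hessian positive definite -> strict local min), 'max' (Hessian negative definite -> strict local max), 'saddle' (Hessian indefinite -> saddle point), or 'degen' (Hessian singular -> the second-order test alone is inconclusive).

Compute the Hessian H = grad^2 f:
  H = [[4, 4], [4, 4]]
Verify stationarity: grad f(x*) = H x* + g = (0, 0).
Eigenvalues of H: 0, 8.
H has a zero eigenvalue (singular; positive semidefinite but not definite), so H is neither positive definite, negative definite, nor indefinite. The second-order test alone is inconclusive -> degen.
(Indeed, f is constant along the null direction of H through x*, so x* is not a strict local extremum.)

degen


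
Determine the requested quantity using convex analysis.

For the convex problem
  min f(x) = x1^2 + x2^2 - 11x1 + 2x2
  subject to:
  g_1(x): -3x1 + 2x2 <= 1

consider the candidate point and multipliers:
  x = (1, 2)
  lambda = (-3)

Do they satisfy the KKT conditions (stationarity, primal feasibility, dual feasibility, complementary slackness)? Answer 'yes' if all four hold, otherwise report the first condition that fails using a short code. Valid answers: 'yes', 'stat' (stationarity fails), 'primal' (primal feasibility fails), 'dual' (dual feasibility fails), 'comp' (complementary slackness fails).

Gradient of f: grad f(x) = Q x + c = (-9, 6)
Constraint values g_i(x) = a_i^T x - b_i:
  g_1((1, 2)) = 0
Stationarity residual: grad f(x) + sum_i lambda_i a_i = (0, 0)
  -> stationarity OK
Primal feasibility (all g_i <= 0): OK
Dual feasibility (all lambda_i >= 0): FAILS
Complementary slackness (lambda_i * g_i(x) = 0 for all i): OK

Verdict: the first failing condition is dual_feasibility -> dual.

dual


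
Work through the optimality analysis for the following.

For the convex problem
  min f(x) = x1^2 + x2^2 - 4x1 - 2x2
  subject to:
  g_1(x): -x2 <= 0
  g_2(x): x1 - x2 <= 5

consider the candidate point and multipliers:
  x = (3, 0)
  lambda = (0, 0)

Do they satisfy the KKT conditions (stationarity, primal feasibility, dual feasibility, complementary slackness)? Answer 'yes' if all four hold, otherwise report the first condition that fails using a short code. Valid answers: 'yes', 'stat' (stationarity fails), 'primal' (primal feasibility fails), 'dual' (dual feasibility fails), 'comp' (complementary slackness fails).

Gradient of f: grad f(x) = Q x + c = (2, -2)
Constraint values g_i(x) = a_i^T x - b_i:
  g_1((3, 0)) = 0
  g_2((3, 0)) = -2
Stationarity residual: grad f(x) + sum_i lambda_i a_i = (2, -2)
  -> stationarity FAILS
Primal feasibility (all g_i <= 0): OK
Dual feasibility (all lambda_i >= 0): OK
Complementary slackness (lambda_i * g_i(x) = 0 for all i): OK

Verdict: the first failing condition is stationarity -> stat.

stat


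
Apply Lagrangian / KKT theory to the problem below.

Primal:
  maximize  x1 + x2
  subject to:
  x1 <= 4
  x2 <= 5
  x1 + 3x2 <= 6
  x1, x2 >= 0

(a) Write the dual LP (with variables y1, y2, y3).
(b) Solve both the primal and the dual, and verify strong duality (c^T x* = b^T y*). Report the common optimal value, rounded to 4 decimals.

The standard primal-dual pair for 'max c^T x s.t. A x <= b, x >= 0' is:
  Dual:  min b^T y  s.t.  A^T y >= c,  y >= 0.

So the dual LP is:
  minimize  4y1 + 5y2 + 6y3
  subject to:
    y1 + y3 >= 1
    y2 + 3y3 >= 1
    y1, y2, y3 >= 0

Solving the primal: x* = (4, 0.6667).
  primal value c^T x* = 4.6667.
Solving the dual: y* = (0.6667, 0, 0.3333).
  dual value b^T y* = 4.6667.
Strong duality: c^T x* = b^T y*. Confirmed.

4.6667


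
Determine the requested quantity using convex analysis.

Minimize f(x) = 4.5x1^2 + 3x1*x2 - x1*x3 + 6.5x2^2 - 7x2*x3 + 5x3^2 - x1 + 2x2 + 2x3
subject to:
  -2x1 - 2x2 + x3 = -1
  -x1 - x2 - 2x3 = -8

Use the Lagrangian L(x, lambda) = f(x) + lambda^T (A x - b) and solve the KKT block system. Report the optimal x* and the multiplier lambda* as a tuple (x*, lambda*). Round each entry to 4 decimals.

Form the Lagrangian:
  L(x, lambda) = (1/2) x^T Q x + c^T x + lambda^T (A x - b)
Stationarity (grad_x L = 0): Q x + c + A^T lambda = 0.
Primal feasibility: A x = b.

This gives the KKT block system:
  [ Q   A^T ] [ x     ]   [-c ]
  [ A    0  ] [ lambda ] = [ b ]

Solving the linear system:
  x*      = (0.3125, 1.6875, 3)
  lambda* = (-2.425, 8.725)
  f(x*)   = 38.2188

x* = (0.3125, 1.6875, 3), lambda* = (-2.425, 8.725)


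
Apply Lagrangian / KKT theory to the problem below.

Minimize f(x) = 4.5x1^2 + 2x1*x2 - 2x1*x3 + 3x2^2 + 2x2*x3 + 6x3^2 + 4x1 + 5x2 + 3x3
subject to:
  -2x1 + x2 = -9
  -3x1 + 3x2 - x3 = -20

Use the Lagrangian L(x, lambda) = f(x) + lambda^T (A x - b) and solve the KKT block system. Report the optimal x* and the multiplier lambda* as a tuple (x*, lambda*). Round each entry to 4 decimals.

Form the Lagrangian:
  L(x, lambda) = (1/2) x^T Q x + c^T x + lambda^T (A x - b)
Stationarity (grad_x L = 0): Q x + c + A^T lambda = 0.
Primal feasibility: A x = b.

This gives the KKT block system:
  [ Q   A^T ] [ x     ]   [-c ]
  [ A    0  ] [ lambda ] = [ b ]

Solving the linear system:
  x*      = (2.6273, -3.7453, 0.882)
  lambda* = (7.9379, 0.8385)
  f(x*)   = 41.3199

x* = (2.6273, -3.7453, 0.882), lambda* = (7.9379, 0.8385)


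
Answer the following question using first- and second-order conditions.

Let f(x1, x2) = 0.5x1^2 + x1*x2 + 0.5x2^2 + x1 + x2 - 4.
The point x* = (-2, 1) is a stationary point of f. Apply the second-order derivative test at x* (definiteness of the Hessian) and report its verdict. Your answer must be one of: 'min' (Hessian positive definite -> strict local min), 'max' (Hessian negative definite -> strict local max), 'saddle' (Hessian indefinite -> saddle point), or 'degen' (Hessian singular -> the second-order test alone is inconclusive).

Compute the Hessian H = grad^2 f:
  H = [[1, 1], [1, 1]]
Verify stationarity: grad f(x*) = H x* + g = (0, 0).
Eigenvalues of H: 0, 2.
H has a zero eigenvalue (singular; positive semidefinite but not definite), so H is neither positive definite, negative definite, nor indefinite. The second-order test alone is inconclusive -> degen.
(Indeed, f is constant along the null direction of H through x*, so x* is not a strict local extremum.)

degen


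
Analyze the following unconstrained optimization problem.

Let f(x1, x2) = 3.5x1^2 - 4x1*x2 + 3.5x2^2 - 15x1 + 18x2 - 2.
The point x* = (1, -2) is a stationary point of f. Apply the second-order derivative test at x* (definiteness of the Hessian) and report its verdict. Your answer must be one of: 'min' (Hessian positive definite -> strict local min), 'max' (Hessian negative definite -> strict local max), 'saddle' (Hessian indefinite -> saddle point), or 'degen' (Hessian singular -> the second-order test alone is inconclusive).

Compute the Hessian H = grad^2 f:
  H = [[7, -4], [-4, 7]]
Verify stationarity: grad f(x*) = H x* + g = (0, 0).
Eigenvalues of H: 3, 11.
Both eigenvalues > 0, so H is positive definite -> x* is a strict local min.

min


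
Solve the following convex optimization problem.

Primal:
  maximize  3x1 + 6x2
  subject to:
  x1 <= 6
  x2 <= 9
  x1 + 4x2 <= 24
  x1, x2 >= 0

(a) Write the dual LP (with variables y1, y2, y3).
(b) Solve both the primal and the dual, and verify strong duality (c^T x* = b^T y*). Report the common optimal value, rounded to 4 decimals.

The standard primal-dual pair for 'max c^T x s.t. A x <= b, x >= 0' is:
  Dual:  min b^T y  s.t.  A^T y >= c,  y >= 0.

So the dual LP is:
  minimize  6y1 + 9y2 + 24y3
  subject to:
    y1 + y3 >= 3
    y2 + 4y3 >= 6
    y1, y2, y3 >= 0

Solving the primal: x* = (6, 4.5).
  primal value c^T x* = 45.
Solving the dual: y* = (1.5, 0, 1.5).
  dual value b^T y* = 45.
Strong duality: c^T x* = b^T y*. Confirmed.

45
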